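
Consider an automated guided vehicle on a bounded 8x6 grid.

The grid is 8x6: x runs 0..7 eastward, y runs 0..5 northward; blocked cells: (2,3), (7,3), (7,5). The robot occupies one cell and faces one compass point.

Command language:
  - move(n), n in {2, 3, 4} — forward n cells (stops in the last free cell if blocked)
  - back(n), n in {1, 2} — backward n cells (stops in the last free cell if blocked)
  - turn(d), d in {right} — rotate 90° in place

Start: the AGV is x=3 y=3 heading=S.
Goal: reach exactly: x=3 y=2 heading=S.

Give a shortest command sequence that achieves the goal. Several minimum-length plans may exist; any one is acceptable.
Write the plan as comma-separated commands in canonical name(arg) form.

back(2), move(3)

begin: x=3 y=3 heading=S
t=1 back(2) ⇒ x=3 y=5 heading=S
t=2 move(3) ⇒ x=3 y=2 heading=S
no 1-step plan works, so 2 is optimal.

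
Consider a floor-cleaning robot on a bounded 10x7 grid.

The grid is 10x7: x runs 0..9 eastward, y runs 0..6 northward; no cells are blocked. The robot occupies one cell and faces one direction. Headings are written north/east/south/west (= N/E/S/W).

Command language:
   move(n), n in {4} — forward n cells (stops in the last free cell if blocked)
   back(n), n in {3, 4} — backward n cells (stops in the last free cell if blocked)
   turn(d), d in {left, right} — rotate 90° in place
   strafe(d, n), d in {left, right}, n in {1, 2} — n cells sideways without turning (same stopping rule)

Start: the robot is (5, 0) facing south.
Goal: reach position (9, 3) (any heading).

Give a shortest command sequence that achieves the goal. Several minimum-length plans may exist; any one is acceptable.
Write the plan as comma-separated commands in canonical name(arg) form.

start: (5, 0) facing south
[1] after back(3): (5, 3) facing south
[2] after turn(right): (5, 3) facing west
[3] after back(4): (9, 3) facing west
minimal: 3 command(s), checked below 3.

back(3), turn(right), back(4)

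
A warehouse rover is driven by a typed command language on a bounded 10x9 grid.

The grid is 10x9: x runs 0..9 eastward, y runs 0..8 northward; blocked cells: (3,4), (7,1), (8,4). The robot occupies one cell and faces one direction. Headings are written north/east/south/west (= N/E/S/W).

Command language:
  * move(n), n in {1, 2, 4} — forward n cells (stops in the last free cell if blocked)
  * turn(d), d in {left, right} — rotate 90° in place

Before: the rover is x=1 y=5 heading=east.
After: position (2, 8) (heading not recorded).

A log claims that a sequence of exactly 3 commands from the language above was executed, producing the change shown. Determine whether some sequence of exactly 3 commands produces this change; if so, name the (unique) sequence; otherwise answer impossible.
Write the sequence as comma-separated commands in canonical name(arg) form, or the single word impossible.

key: move(4) runs into the grid edge before its full distance
begin: x=1 y=5 heading=east
1. move(1) → x=2 y=5 heading=east
2. turn(left) → x=2 y=5 heading=north
3. move(4) → x=2 y=8 heading=north
no rival 3-sequence matches.

move(1), turn(left), move(4)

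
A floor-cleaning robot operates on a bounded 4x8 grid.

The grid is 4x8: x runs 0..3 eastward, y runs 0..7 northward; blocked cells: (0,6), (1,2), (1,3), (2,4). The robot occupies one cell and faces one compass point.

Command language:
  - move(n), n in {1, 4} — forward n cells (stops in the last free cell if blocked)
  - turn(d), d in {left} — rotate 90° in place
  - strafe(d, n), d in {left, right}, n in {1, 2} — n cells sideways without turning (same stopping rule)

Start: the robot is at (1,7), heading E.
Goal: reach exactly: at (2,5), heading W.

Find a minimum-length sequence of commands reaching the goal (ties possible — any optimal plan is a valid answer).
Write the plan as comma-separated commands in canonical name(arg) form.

begin: at (1,7), heading E
1. strafe(right, 2) → at (1,5), heading E
2. move(1) → at (2,5), heading E
3. turn(left) → at (2,5), heading N
4. turn(left) → at (2,5), heading W
nothing shorter than 4 reaches the goal.

strafe(right, 2), move(1), turn(left), turn(left)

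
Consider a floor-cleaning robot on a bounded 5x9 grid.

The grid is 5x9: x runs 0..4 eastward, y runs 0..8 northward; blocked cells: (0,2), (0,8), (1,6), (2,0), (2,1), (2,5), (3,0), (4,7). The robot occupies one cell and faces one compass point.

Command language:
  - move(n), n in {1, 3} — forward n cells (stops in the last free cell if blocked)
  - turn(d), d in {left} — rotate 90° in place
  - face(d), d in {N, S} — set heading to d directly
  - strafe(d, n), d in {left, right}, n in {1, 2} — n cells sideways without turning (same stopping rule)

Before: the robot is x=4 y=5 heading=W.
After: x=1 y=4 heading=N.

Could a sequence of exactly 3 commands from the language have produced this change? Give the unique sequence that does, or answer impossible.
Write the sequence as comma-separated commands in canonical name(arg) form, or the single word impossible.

strafe(left, 1), move(3), face(N)

key: running face(N) before strafe(left, 1) would end elsewhere — order is forced
begin: x=4 y=5 heading=W
1. strafe(left, 1) → x=4 y=4 heading=W
2. move(3) → x=1 y=4 heading=W
3. face(N) → x=1 y=4 heading=N
all 729 alternatives checked — unique.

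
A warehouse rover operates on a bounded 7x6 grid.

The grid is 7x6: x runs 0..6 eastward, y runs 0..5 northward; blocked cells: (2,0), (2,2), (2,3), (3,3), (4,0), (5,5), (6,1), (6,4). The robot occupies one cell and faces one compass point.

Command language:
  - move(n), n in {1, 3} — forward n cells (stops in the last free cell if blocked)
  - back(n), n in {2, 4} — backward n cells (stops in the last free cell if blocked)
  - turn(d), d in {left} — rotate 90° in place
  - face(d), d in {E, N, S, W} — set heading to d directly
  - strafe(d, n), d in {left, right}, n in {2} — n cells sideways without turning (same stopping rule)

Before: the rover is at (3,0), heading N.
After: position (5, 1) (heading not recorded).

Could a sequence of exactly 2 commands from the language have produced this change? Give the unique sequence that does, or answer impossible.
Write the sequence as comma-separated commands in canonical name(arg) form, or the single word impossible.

key: order matters: swapping move(1) and strafe(right, 2) lands elsewhere
start: at (3,0), heading N
t=1 move(1) ⇒ at (3,1), heading N
t=2 strafe(right, 2) ⇒ at (5,1), heading N
no rival 2-sequence matches.

move(1), strafe(right, 2)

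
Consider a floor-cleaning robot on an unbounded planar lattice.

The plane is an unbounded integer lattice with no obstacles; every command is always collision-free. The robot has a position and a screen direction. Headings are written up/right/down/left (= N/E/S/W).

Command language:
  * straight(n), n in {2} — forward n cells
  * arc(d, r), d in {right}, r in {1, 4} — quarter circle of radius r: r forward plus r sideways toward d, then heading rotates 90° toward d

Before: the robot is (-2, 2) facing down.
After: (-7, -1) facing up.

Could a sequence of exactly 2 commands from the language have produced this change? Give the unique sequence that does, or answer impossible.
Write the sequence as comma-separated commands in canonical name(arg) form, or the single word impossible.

key: cell and facing (now N) both changed — the 2 commands mix motion and turning
from: (-2, 2) facing down
t=1 arc(right, 4) ⇒ (-6, -2) facing left
t=2 arc(right, 1) ⇒ (-7, -1) facing up
no other 2-command option fits: unique.

arc(right, 4), arc(right, 1)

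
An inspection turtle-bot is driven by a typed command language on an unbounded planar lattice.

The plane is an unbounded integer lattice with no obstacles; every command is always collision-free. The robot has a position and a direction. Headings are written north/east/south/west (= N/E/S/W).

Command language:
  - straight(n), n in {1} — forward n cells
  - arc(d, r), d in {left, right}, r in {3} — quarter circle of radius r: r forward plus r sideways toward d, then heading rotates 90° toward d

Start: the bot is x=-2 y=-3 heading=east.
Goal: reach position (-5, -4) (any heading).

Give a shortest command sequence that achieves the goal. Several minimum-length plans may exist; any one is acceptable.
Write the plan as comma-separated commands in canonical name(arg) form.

t0: x=-2 y=-3 heading=east
step 1 (arc(right, 3)): x=1 y=-6 heading=south
step 2 (arc(right, 3)): x=-2 y=-9 heading=west
step 3 (arc(right, 3)): x=-5 y=-6 heading=north
step 4 (straight(1)): x=-5 y=-5 heading=north
step 5 (straight(1)): x=-5 y=-4 heading=north
nothing shorter than 5 reaches the goal.

arc(right, 3), arc(right, 3), arc(right, 3), straight(1), straight(1)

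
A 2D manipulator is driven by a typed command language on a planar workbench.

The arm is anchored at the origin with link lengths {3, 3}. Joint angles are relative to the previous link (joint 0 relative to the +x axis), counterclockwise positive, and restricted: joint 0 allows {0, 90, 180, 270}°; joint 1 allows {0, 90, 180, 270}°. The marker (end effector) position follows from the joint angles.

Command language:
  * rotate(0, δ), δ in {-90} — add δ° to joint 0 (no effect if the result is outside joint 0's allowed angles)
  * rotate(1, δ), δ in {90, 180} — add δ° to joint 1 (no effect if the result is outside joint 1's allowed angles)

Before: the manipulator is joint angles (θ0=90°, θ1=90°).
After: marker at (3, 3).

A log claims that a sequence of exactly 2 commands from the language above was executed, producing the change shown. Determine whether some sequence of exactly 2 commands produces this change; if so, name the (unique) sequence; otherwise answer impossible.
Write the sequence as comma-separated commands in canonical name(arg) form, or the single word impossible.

begin: joint angles (θ0=90°, θ1=90°)
t=1 rotate(1, 90) ⇒ joint angles (θ0=90°, θ1=180°)
t=2 rotate(1, 90) ⇒ joint angles (θ0=90°, θ1=270°)
all 9 alternatives checked — unique.

rotate(1, 90), rotate(1, 90)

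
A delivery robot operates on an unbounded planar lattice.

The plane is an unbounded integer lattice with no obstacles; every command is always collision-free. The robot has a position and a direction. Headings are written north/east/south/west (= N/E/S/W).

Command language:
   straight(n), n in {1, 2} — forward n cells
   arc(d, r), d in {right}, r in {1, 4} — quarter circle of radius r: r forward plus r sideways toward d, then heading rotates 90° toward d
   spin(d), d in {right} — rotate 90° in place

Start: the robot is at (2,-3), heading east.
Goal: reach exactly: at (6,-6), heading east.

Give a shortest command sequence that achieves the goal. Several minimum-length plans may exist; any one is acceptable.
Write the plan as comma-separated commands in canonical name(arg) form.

start: at (2,-3), heading east
1. arc(right, 4) → at (6,-7), heading south
2. arc(right, 4) → at (2,-11), heading west
3. arc(right, 1) → at (1,-10), heading north
4. arc(right, 4) → at (5,-6), heading east
5. straight(1) → at (6,-6), heading east
no 4-step plan works, so 5 is optimal.

arc(right, 4), arc(right, 4), arc(right, 1), arc(right, 4), straight(1)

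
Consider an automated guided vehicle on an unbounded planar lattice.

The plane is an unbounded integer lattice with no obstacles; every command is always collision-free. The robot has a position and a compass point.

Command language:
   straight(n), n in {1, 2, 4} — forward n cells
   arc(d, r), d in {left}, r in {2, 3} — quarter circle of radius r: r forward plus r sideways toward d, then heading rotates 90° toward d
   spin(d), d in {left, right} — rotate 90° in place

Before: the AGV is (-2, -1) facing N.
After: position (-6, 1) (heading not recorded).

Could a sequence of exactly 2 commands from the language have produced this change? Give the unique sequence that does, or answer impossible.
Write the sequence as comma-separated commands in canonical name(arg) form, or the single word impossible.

arc(left, 2), straight(2)

key: running straight(2) before arc(left, 2) would end elsewhere — order is forced
initial: (-2, -1) facing N
[1] after arc(left, 2): (-4, 1) facing W
[2] after straight(2): (-6, 1) facing W
uniquely the one of 49 2-step routes that fits.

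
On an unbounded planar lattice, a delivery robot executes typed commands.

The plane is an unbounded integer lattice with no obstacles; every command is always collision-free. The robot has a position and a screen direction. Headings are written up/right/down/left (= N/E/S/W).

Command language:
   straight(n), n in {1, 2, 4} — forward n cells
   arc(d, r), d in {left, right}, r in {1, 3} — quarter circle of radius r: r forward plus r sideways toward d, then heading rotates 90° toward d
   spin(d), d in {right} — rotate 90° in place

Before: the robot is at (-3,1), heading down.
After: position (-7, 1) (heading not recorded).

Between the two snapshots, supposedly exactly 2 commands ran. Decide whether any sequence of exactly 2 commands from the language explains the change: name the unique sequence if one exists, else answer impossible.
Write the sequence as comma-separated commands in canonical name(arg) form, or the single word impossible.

key: order matters: swapping spin(right) and straight(4) lands elsewhere
start: at (-3,1), heading down
step 1 (spin(right)): at (-3,1), heading left
step 2 (straight(4)): at (-7,1), heading left
no rival 2-sequence matches.

spin(right), straight(4)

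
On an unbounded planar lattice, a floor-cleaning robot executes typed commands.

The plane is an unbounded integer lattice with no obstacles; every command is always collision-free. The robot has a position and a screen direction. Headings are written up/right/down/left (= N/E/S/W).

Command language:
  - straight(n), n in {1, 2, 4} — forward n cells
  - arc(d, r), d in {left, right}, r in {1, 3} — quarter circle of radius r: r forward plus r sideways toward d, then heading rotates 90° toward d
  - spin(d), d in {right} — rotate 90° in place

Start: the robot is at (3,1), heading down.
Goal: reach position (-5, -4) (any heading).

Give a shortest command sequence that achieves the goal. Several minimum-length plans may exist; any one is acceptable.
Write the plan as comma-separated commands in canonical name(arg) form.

t0: at (3,1), heading down
t=1 straight(2) ⇒ at (3,-1), heading down
t=2 arc(right, 3) ⇒ at (0,-4), heading left
t=3 straight(4) ⇒ at (-4,-4), heading left
t=4 straight(1) ⇒ at (-5,-4), heading left
minimal: 4 command(s), checked below 4.

straight(2), arc(right, 3), straight(4), straight(1)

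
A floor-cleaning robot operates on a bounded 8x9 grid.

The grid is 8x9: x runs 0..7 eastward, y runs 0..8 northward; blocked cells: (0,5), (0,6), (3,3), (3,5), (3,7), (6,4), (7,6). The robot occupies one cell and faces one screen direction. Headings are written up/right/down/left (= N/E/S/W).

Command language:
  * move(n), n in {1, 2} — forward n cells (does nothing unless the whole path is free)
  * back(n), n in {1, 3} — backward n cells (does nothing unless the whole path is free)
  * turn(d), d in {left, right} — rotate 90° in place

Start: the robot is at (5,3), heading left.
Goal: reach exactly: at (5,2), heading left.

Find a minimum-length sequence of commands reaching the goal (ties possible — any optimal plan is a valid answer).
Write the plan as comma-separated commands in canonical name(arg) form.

initial: at (5,3), heading left
step 1 (turn(left)): at (5,3), heading down
step 2 (move(1)): at (5,2), heading down
step 3 (turn(right)): at (5,2), heading left
minimal: 3 command(s), checked below 3.

turn(left), move(1), turn(right)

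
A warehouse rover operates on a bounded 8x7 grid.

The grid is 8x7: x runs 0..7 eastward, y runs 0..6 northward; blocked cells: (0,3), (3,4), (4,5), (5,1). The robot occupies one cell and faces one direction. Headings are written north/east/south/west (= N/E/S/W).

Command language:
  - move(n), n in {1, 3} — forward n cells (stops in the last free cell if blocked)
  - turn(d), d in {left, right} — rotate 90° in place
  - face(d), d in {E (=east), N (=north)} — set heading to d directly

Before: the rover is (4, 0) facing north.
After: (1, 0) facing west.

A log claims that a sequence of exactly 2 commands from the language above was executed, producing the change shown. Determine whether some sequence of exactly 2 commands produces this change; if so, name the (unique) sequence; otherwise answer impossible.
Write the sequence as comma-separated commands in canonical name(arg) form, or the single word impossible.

turn(left), move(3)

key: position moved to (1,0) AND the heading swung to W — translation plus rotation needed
t0: (4, 0) facing north
step 1 (turn(left)): (4, 0) facing west
step 2 (move(3)): (1, 0) facing west
uniquely the one of 36 2-step routes that fits.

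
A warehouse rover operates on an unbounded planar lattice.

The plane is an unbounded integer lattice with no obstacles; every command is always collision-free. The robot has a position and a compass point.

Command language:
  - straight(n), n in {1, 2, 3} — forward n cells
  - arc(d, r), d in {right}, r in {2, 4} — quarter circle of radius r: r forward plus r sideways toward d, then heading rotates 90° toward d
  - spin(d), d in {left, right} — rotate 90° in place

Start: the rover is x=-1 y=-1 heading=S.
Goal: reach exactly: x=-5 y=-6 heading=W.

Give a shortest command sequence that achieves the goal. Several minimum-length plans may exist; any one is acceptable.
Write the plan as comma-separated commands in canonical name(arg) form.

begin: x=-1 y=-1 heading=S
step 1 (straight(1)): x=-1 y=-2 heading=S
step 2 (arc(right, 4)): x=-5 y=-6 heading=W
no 1-step plan works, so 2 is optimal.

straight(1), arc(right, 4)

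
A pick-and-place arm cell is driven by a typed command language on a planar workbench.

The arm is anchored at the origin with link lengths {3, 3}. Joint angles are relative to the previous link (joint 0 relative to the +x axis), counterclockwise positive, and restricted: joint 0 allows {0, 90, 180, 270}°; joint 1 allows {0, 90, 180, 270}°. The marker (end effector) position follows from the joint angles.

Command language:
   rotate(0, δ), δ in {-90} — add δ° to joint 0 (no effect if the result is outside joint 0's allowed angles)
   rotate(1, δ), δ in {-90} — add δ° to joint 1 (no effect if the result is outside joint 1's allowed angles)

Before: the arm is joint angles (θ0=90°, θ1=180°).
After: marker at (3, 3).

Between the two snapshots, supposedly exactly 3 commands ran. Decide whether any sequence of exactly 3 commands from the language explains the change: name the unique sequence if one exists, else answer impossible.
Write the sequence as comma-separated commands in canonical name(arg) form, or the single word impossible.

rotate(1, -90), rotate(1, -90), rotate(1, -90)

initial: joint angles (θ0=90°, θ1=180°)
step 1 (rotate(1, -90)): joint angles (θ0=90°, θ1=90°)
step 2 (rotate(1, -90)): joint angles (θ0=90°, θ1=0°)
step 3 (rotate(1, -90)): joint angles (θ0=90°, θ1=270°)
all 8 alternatives checked — unique.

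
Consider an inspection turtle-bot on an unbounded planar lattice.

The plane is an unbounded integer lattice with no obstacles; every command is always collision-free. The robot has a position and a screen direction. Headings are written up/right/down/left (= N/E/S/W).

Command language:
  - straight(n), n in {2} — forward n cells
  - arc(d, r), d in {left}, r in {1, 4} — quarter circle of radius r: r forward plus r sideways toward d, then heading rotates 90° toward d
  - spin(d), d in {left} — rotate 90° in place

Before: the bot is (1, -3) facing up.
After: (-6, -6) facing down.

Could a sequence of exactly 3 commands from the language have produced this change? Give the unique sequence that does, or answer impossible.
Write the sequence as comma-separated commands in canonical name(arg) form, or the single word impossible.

arc(left, 1), straight(2), arc(left, 4)

key: position moved to (-6,-6) AND the heading swung to S — translation plus rotation needed
start: (1, -3) facing up
[1] after arc(left, 1): (0, -2) facing left
[2] after straight(2): (-2, -2) facing left
[3] after arc(left, 4): (-6, -6) facing down
uniquely the one of 64 3-step routes that fits.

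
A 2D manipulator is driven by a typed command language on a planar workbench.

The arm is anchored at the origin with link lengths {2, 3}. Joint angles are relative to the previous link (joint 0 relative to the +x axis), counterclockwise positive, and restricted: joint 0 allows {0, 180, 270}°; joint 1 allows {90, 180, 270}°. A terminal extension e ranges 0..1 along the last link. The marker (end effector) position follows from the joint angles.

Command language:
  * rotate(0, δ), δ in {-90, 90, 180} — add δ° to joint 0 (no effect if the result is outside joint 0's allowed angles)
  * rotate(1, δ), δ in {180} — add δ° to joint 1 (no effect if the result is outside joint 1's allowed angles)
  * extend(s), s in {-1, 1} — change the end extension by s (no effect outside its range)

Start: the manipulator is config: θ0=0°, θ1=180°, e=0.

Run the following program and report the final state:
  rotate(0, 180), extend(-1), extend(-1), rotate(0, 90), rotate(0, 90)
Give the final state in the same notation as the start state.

config: θ0=0°, θ1=180°, e=0

begin: config: θ0=0°, θ1=180°, e=0
step 1 (rotate(0, 180)): config: θ0=180°, θ1=180°, e=0
step 2 (extend(-1)): config: θ0=180°, θ1=180°, e=0
step 3 (extend(-1)): config: θ0=180°, θ1=180°, e=0
step 4 (rotate(0, 90)): config: θ0=270°, θ1=180°, e=0
step 5 (rotate(0, 90)): config: θ0=0°, θ1=180°, e=0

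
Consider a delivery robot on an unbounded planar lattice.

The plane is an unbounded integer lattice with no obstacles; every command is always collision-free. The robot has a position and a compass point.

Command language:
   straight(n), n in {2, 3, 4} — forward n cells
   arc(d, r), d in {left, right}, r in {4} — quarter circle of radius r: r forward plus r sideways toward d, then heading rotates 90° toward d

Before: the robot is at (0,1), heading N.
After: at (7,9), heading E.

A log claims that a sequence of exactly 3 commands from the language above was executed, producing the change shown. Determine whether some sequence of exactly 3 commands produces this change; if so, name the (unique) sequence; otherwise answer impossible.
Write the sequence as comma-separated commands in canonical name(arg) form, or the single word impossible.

straight(4), arc(right, 4), straight(3)

key: running straight(3) before straight(4) would end elsewhere — order is forced
initial: at (0,1), heading N
[1] after straight(4): at (0,5), heading N
[2] after arc(right, 4): at (4,9), heading E
[3] after straight(3): at (7,9), heading E
uniquely the one of 125 3-step routes that fits.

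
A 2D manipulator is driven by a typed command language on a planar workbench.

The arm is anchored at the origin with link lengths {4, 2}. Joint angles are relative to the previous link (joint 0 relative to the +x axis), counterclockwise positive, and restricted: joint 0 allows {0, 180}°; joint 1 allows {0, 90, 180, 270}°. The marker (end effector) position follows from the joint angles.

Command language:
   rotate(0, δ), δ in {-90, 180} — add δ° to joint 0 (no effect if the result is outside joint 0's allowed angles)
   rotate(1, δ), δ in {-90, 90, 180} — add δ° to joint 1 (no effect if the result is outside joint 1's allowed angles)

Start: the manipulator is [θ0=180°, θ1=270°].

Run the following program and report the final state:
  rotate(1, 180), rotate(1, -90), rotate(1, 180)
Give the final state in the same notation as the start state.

start: [θ0=180°, θ1=270°]
t=1 rotate(1, 180) ⇒ [θ0=180°, θ1=90°]
t=2 rotate(1, -90) ⇒ [θ0=180°, θ1=0°]
t=3 rotate(1, 180) ⇒ [θ0=180°, θ1=180°]

[θ0=180°, θ1=180°]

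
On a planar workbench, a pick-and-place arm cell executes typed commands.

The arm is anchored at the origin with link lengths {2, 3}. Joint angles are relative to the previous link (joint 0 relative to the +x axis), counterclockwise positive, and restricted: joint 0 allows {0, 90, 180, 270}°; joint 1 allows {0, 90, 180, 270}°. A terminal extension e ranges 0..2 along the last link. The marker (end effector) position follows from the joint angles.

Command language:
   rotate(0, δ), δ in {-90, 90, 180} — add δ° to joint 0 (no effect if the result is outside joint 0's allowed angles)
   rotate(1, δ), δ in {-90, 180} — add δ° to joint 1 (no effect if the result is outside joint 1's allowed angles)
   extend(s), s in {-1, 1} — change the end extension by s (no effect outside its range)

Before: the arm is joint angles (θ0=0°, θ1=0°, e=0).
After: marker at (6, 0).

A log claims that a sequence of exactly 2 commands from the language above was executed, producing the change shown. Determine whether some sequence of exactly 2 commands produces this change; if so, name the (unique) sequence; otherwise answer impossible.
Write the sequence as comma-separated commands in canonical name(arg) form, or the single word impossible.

extend(-1), extend(1)

key: running extend(1) before extend(-1) would end elsewhere — order is forced
initial: joint angles (θ0=0°, θ1=0°, e=0)
[1] after extend(-1): joint angles (θ0=0°, θ1=0°, e=0)
[2] after extend(1): joint angles (θ0=0°, θ1=0°, e=1)
all 49 alternatives checked — unique.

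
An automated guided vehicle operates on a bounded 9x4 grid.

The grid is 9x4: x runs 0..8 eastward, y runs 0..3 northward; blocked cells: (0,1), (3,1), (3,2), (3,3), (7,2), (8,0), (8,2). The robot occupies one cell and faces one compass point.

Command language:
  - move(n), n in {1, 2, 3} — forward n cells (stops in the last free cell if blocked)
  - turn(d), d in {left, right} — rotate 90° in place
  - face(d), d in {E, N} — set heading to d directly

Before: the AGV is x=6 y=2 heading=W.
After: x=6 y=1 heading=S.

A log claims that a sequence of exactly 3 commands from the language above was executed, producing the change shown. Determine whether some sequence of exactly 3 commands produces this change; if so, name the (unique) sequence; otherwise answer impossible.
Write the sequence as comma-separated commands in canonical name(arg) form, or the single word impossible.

key: cell and facing (now S) both changed — the 3 commands mix motion and turning
begin: x=6 y=2 heading=W
step 1 (face(E)): x=6 y=2 heading=E
step 2 (turn(right)): x=6 y=2 heading=S
step 3 (move(1)): x=6 y=1 heading=S
no other 3-command option fits: unique.

face(E), turn(right), move(1)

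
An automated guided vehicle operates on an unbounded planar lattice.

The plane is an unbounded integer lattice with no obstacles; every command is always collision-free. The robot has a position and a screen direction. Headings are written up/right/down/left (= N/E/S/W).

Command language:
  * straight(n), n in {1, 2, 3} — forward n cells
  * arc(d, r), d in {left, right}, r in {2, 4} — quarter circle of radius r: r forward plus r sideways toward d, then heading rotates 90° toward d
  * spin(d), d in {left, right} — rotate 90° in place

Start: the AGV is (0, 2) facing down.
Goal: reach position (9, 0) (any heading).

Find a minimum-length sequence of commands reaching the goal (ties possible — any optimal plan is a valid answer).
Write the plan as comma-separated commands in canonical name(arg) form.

arc(left, 4), straight(3), arc(left, 2)

initial: (0, 2) facing down
1. arc(left, 4) → (4, -2) facing right
2. straight(3) → (7, -2) facing right
3. arc(left, 2) → (9, 0) facing up
minimal: 3 command(s), checked below 3.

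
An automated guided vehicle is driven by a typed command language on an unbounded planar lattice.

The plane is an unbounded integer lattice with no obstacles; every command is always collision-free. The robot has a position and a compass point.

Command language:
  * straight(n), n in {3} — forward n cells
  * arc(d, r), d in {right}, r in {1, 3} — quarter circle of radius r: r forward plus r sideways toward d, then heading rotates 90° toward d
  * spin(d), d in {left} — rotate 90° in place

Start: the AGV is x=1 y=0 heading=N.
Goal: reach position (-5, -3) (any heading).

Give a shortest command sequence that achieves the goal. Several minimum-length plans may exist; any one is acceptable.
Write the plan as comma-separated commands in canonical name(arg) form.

spin(left), straight(3), spin(left), arc(right, 3)

start: x=1 y=0 heading=N
1. spin(left) → x=1 y=0 heading=W
2. straight(3) → x=-2 y=0 heading=W
3. spin(left) → x=-2 y=0 heading=S
4. arc(right, 3) → x=-5 y=-3 heading=W
minimal: 4 command(s), checked below 4.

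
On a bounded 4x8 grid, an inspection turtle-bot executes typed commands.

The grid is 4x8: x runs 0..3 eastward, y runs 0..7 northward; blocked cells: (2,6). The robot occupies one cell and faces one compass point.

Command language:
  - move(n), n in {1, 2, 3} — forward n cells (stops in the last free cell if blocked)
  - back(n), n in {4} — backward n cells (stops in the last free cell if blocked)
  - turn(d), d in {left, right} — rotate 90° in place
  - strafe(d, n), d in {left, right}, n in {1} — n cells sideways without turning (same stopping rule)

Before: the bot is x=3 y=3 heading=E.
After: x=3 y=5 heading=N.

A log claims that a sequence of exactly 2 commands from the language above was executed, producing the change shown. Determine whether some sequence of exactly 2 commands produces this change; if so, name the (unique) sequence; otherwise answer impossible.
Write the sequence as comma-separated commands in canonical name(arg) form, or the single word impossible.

key: position moved to (3,5) AND the heading swung to N — translation plus rotation needed
from: x=3 y=3 heading=E
[1] after turn(left): x=3 y=3 heading=N
[2] after move(2): x=3 y=5 heading=N
all 64 alternatives checked — unique.

turn(left), move(2)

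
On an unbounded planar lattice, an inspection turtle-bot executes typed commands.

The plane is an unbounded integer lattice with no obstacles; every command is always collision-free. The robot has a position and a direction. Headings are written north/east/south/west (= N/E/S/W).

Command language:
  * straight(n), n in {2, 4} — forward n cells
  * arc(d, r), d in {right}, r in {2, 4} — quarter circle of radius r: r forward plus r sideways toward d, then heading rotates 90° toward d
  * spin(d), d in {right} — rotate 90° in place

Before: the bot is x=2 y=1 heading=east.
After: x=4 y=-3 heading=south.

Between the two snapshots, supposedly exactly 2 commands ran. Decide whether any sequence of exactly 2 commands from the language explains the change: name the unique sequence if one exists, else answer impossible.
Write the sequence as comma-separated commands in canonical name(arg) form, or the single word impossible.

key: running straight(2) before arc(right, 2) would end elsewhere — order is forced
start: x=2 y=1 heading=east
t=1 arc(right, 2) ⇒ x=4 y=-1 heading=south
t=2 straight(2) ⇒ x=4 y=-3 heading=south
no other 2-command option fits: unique.

arc(right, 2), straight(2)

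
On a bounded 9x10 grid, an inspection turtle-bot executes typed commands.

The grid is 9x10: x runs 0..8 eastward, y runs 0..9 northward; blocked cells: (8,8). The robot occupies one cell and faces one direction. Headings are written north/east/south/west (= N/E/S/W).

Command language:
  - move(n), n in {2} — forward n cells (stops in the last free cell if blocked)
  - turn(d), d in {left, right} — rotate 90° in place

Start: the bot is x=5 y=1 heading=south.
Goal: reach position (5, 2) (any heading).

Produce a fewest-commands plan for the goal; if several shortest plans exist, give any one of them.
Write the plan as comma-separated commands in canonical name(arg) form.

from: x=5 y=1 heading=south
t=1 move(2) ⇒ x=5 y=0 heading=south
t=2 turn(right) ⇒ x=5 y=0 heading=west
t=3 turn(right) ⇒ x=5 y=0 heading=north
t=4 move(2) ⇒ x=5 y=2 heading=north
nothing shorter than 4 reaches the goal.

move(2), turn(right), turn(right), move(2)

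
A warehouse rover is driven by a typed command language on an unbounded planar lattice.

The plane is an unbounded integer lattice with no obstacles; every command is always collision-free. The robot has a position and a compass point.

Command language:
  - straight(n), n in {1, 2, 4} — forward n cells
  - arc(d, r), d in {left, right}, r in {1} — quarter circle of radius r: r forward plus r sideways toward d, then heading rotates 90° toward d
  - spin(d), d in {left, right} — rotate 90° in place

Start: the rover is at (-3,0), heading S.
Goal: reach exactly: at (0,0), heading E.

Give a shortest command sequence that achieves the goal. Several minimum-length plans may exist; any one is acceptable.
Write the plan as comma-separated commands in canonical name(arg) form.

t0: at (-3,0), heading S
1. spin(left) → at (-3,0), heading E
2. straight(2) → at (-1,0), heading E
3. straight(1) → at (0,0), heading E
nothing shorter than 3 reaches the goal.

spin(left), straight(2), straight(1)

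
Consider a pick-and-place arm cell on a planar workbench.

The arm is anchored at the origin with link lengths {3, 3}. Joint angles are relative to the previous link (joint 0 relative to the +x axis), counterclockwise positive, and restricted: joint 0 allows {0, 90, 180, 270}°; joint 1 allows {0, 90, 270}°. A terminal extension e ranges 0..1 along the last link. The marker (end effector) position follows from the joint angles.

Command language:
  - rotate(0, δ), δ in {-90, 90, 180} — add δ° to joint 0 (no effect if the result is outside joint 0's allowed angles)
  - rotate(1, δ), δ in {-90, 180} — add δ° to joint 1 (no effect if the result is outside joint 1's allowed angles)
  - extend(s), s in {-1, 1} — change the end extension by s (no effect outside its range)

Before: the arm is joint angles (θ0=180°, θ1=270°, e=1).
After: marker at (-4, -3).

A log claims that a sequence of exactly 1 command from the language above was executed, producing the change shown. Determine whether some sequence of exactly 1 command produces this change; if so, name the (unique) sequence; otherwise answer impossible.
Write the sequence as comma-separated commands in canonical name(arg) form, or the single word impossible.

rotate(0, 90)

start: joint angles (θ0=180°, θ1=270°, e=1)
step 1 (rotate(0, 90)): joint angles (θ0=270°, θ1=270°, e=1)
no other 1-command option fits: unique.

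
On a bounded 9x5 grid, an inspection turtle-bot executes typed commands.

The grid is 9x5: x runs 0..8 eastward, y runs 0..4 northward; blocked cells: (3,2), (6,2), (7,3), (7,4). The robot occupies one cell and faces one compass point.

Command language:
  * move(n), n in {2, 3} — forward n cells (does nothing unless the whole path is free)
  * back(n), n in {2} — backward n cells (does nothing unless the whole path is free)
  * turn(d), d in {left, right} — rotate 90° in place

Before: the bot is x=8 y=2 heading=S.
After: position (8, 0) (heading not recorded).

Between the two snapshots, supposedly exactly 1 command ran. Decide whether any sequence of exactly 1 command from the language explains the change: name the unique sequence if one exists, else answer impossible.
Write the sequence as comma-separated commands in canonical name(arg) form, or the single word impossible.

start: x=8 y=2 heading=S
[1] after move(2): x=8 y=0 heading=S
uniquely the one of 5 1-step routes that fits.

move(2)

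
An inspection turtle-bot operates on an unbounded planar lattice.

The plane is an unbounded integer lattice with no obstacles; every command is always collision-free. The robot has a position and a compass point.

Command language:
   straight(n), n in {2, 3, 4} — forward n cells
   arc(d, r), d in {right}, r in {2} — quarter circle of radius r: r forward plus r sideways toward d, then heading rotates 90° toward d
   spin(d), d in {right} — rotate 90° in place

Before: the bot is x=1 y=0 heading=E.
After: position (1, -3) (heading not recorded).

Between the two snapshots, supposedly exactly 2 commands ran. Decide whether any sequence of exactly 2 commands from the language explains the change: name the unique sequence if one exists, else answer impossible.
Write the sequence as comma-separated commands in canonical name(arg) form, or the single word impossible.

key: running straight(3) before spin(right) would end elsewhere — order is forced
begin: x=1 y=0 heading=E
1. spin(right) → x=1 y=0 heading=S
2. straight(3) → x=1 y=-3 heading=S
all 25 alternatives checked — unique.

spin(right), straight(3)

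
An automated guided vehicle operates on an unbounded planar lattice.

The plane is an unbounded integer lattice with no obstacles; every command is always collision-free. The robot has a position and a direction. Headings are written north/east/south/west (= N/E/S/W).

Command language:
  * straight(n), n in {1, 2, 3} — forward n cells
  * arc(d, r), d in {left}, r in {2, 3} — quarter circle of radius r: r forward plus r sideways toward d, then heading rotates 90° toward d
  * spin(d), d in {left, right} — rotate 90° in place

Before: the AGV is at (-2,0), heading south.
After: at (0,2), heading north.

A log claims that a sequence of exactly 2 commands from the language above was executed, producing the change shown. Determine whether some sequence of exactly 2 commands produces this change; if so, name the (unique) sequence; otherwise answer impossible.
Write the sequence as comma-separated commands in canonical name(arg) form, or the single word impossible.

key: order matters: swapping spin(left) and arc(left, 2) lands elsewhere
t0: at (-2,0), heading south
step 1 (spin(left)): at (-2,0), heading east
step 2 (arc(left, 2)): at (0,2), heading north
no rival 2-sequence matches.

spin(left), arc(left, 2)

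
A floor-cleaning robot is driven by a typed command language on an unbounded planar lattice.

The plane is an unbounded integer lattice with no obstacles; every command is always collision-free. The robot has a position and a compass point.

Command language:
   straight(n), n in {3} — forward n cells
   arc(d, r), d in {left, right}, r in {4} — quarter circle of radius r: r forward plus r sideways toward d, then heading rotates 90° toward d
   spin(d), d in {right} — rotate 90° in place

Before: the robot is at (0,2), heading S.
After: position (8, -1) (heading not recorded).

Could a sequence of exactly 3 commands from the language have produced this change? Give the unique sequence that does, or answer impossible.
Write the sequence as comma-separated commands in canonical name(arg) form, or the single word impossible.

straight(3), arc(left, 4), arc(left, 4)

key: running arc(left, 4) before straight(3) would end elsewhere — order is forced
t0: at (0,2), heading S
t=1 straight(3) ⇒ at (0,-1), heading S
t=2 arc(left, 4) ⇒ at (4,-5), heading E
t=3 arc(left, 4) ⇒ at (8,-1), heading N
uniquely the one of 64 3-step routes that fits.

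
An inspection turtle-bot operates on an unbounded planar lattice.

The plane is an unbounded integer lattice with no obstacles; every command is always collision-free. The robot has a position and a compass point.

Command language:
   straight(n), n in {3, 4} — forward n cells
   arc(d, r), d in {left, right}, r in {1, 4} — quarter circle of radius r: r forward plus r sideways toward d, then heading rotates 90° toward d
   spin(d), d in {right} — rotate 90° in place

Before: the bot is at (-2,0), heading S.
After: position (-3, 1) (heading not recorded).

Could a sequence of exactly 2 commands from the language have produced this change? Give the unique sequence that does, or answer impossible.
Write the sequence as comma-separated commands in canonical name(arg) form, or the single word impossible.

spin(right), arc(right, 1)

key: running arc(right, 1) before spin(right) would end elsewhere — order is forced
begin: at (-2,0), heading S
[1] after spin(right): at (-2,0), heading W
[2] after arc(right, 1): at (-3,1), heading N
no rival 2-sequence matches.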